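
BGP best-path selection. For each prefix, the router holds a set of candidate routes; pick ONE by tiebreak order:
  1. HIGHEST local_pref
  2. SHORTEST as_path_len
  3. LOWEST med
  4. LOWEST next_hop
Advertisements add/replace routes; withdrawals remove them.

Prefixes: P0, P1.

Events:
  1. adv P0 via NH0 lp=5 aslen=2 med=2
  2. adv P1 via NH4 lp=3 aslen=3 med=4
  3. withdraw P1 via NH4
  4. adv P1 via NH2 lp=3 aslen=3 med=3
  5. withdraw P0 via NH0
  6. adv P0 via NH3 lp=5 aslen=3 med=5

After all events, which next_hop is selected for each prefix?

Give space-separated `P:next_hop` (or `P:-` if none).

Op 1: best P0=NH0 P1=-
Op 2: best P0=NH0 P1=NH4
Op 3: best P0=NH0 P1=-
Op 4: best P0=NH0 P1=NH2
Op 5: best P0=- P1=NH2
Op 6: best P0=NH3 P1=NH2

Answer: P0:NH3 P1:NH2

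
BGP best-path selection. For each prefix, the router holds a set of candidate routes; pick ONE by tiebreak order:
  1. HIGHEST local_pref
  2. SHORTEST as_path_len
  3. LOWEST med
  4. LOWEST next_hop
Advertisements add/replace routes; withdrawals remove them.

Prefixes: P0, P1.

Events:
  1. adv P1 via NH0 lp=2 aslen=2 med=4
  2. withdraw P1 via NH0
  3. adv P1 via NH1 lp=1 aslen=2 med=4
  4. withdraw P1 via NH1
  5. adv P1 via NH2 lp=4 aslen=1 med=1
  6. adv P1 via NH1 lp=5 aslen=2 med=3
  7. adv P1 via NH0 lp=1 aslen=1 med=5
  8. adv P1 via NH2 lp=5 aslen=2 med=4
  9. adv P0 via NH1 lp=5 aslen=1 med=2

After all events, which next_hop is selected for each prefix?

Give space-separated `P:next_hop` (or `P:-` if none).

Answer: P0:NH1 P1:NH1

Derivation:
Op 1: best P0=- P1=NH0
Op 2: best P0=- P1=-
Op 3: best P0=- P1=NH1
Op 4: best P0=- P1=-
Op 5: best P0=- P1=NH2
Op 6: best P0=- P1=NH1
Op 7: best P0=- P1=NH1
Op 8: best P0=- P1=NH1
Op 9: best P0=NH1 P1=NH1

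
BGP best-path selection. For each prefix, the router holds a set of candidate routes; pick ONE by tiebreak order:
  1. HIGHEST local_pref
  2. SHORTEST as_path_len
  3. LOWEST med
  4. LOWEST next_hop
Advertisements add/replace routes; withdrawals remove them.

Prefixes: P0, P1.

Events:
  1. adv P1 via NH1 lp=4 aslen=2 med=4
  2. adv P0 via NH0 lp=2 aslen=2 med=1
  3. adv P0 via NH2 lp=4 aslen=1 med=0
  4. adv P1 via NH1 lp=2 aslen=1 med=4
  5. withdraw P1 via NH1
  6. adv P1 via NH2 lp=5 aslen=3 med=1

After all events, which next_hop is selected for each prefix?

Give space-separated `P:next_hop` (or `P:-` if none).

Answer: P0:NH2 P1:NH2

Derivation:
Op 1: best P0=- P1=NH1
Op 2: best P0=NH0 P1=NH1
Op 3: best P0=NH2 P1=NH1
Op 4: best P0=NH2 P1=NH1
Op 5: best P0=NH2 P1=-
Op 6: best P0=NH2 P1=NH2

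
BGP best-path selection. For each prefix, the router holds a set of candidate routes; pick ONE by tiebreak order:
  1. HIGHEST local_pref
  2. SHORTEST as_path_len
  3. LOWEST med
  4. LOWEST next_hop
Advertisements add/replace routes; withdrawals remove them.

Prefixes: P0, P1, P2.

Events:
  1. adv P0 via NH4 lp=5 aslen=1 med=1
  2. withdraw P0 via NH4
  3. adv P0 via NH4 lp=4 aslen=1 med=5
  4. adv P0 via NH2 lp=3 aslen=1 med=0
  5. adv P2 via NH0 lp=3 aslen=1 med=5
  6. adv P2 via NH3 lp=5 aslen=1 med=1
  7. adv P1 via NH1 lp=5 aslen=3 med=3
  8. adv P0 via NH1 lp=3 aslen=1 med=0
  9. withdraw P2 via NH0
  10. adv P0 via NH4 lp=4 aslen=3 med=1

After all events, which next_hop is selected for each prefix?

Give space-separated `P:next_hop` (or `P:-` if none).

Op 1: best P0=NH4 P1=- P2=-
Op 2: best P0=- P1=- P2=-
Op 3: best P0=NH4 P1=- P2=-
Op 4: best P0=NH4 P1=- P2=-
Op 5: best P0=NH4 P1=- P2=NH0
Op 6: best P0=NH4 P1=- P2=NH3
Op 7: best P0=NH4 P1=NH1 P2=NH3
Op 8: best P0=NH4 P1=NH1 P2=NH3
Op 9: best P0=NH4 P1=NH1 P2=NH3
Op 10: best P0=NH4 P1=NH1 P2=NH3

Answer: P0:NH4 P1:NH1 P2:NH3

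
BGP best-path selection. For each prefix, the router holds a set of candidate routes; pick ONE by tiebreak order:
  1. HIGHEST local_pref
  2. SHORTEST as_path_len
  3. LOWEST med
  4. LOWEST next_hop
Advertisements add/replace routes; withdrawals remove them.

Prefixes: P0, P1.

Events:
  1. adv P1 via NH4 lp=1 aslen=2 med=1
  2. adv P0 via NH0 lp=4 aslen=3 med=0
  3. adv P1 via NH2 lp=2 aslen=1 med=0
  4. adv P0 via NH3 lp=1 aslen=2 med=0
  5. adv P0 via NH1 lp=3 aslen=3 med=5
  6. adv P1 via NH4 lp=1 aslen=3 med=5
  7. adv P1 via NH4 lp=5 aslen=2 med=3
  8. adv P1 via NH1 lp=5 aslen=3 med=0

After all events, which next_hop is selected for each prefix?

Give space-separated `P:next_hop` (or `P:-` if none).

Op 1: best P0=- P1=NH4
Op 2: best P0=NH0 P1=NH4
Op 3: best P0=NH0 P1=NH2
Op 4: best P0=NH0 P1=NH2
Op 5: best P0=NH0 P1=NH2
Op 6: best P0=NH0 P1=NH2
Op 7: best P0=NH0 P1=NH4
Op 8: best P0=NH0 P1=NH4

Answer: P0:NH0 P1:NH4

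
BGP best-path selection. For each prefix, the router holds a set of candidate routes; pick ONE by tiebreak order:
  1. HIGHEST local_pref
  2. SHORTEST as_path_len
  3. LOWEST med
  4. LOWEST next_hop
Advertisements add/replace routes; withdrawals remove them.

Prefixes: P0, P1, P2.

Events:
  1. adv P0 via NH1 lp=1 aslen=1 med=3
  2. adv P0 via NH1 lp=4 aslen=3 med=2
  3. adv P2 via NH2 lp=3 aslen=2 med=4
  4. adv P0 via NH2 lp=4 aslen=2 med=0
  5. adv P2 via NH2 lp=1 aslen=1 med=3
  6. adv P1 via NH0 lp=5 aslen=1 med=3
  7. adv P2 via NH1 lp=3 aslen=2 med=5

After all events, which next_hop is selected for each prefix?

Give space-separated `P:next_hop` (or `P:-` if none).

Op 1: best P0=NH1 P1=- P2=-
Op 2: best P0=NH1 P1=- P2=-
Op 3: best P0=NH1 P1=- P2=NH2
Op 4: best P0=NH2 P1=- P2=NH2
Op 5: best P0=NH2 P1=- P2=NH2
Op 6: best P0=NH2 P1=NH0 P2=NH2
Op 7: best P0=NH2 P1=NH0 P2=NH1

Answer: P0:NH2 P1:NH0 P2:NH1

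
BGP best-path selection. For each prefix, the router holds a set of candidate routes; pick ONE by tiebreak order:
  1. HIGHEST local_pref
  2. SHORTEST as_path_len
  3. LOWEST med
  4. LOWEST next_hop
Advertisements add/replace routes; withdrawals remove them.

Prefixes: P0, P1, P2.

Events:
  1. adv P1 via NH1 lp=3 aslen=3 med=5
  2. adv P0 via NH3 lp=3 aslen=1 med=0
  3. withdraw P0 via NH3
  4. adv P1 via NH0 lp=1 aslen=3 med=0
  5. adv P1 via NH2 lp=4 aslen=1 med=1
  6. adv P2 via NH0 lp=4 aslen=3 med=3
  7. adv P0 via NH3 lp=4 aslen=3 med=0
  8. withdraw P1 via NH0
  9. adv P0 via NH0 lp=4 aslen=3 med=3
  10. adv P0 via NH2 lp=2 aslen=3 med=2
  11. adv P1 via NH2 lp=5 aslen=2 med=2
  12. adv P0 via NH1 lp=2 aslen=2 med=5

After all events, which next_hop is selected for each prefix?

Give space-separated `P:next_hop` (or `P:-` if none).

Op 1: best P0=- P1=NH1 P2=-
Op 2: best P0=NH3 P1=NH1 P2=-
Op 3: best P0=- P1=NH1 P2=-
Op 4: best P0=- P1=NH1 P2=-
Op 5: best P0=- P1=NH2 P2=-
Op 6: best P0=- P1=NH2 P2=NH0
Op 7: best P0=NH3 P1=NH2 P2=NH0
Op 8: best P0=NH3 P1=NH2 P2=NH0
Op 9: best P0=NH3 P1=NH2 P2=NH0
Op 10: best P0=NH3 P1=NH2 P2=NH0
Op 11: best P0=NH3 P1=NH2 P2=NH0
Op 12: best P0=NH3 P1=NH2 P2=NH0

Answer: P0:NH3 P1:NH2 P2:NH0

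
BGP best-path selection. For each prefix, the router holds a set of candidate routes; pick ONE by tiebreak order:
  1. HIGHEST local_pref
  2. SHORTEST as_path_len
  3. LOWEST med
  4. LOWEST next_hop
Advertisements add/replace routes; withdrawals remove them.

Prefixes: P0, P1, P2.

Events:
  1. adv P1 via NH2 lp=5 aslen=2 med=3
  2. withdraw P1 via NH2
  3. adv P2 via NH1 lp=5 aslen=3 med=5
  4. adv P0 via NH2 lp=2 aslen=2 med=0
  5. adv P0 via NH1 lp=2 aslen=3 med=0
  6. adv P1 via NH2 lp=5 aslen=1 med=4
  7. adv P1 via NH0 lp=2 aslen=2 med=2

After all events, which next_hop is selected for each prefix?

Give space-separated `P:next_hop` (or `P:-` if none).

Op 1: best P0=- P1=NH2 P2=-
Op 2: best P0=- P1=- P2=-
Op 3: best P0=- P1=- P2=NH1
Op 4: best P0=NH2 P1=- P2=NH1
Op 5: best P0=NH2 P1=- P2=NH1
Op 6: best P0=NH2 P1=NH2 P2=NH1
Op 7: best P0=NH2 P1=NH2 P2=NH1

Answer: P0:NH2 P1:NH2 P2:NH1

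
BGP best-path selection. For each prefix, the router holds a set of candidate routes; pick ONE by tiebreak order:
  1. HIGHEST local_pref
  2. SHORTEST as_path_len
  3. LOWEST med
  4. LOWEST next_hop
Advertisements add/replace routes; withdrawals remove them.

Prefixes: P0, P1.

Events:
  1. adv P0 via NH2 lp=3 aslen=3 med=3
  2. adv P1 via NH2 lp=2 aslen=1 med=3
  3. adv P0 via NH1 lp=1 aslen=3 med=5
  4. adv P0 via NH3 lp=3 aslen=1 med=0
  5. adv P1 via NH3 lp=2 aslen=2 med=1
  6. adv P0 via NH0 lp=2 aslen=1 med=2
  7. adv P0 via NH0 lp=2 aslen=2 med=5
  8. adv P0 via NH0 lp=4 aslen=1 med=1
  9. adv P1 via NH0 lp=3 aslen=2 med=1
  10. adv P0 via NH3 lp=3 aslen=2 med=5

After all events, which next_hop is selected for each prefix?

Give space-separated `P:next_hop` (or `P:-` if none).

Answer: P0:NH0 P1:NH0

Derivation:
Op 1: best P0=NH2 P1=-
Op 2: best P0=NH2 P1=NH2
Op 3: best P0=NH2 P1=NH2
Op 4: best P0=NH3 P1=NH2
Op 5: best P0=NH3 P1=NH2
Op 6: best P0=NH3 P1=NH2
Op 7: best P0=NH3 P1=NH2
Op 8: best P0=NH0 P1=NH2
Op 9: best P0=NH0 P1=NH0
Op 10: best P0=NH0 P1=NH0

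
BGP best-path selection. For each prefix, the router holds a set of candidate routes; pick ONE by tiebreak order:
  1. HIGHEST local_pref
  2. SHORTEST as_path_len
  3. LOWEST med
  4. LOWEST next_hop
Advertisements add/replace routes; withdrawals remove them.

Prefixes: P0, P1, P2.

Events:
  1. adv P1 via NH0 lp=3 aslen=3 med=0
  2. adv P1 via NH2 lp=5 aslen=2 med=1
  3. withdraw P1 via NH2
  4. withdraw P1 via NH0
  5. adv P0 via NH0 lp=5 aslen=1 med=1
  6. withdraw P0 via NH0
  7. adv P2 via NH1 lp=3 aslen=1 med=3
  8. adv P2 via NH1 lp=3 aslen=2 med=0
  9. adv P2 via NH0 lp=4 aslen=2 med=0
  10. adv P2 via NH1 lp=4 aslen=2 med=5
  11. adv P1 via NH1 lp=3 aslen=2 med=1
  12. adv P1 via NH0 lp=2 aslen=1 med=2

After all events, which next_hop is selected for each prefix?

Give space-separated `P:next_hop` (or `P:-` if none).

Answer: P0:- P1:NH1 P2:NH0

Derivation:
Op 1: best P0=- P1=NH0 P2=-
Op 2: best P0=- P1=NH2 P2=-
Op 3: best P0=- P1=NH0 P2=-
Op 4: best P0=- P1=- P2=-
Op 5: best P0=NH0 P1=- P2=-
Op 6: best P0=- P1=- P2=-
Op 7: best P0=- P1=- P2=NH1
Op 8: best P0=- P1=- P2=NH1
Op 9: best P0=- P1=- P2=NH0
Op 10: best P0=- P1=- P2=NH0
Op 11: best P0=- P1=NH1 P2=NH0
Op 12: best P0=- P1=NH1 P2=NH0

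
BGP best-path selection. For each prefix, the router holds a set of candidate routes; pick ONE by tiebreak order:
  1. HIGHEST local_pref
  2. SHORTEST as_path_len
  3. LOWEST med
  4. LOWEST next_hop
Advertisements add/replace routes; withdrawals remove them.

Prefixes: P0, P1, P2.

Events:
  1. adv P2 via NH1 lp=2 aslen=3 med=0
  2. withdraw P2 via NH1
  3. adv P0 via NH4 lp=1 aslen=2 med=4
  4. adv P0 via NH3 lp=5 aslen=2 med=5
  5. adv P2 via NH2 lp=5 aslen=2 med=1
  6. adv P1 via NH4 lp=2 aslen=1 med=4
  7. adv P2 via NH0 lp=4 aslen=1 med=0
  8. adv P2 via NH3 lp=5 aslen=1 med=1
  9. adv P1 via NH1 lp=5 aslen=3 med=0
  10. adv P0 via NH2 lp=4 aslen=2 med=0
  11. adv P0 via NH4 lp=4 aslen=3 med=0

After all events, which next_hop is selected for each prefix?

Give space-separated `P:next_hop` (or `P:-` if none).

Answer: P0:NH3 P1:NH1 P2:NH3

Derivation:
Op 1: best P0=- P1=- P2=NH1
Op 2: best P0=- P1=- P2=-
Op 3: best P0=NH4 P1=- P2=-
Op 4: best P0=NH3 P1=- P2=-
Op 5: best P0=NH3 P1=- P2=NH2
Op 6: best P0=NH3 P1=NH4 P2=NH2
Op 7: best P0=NH3 P1=NH4 P2=NH2
Op 8: best P0=NH3 P1=NH4 P2=NH3
Op 9: best P0=NH3 P1=NH1 P2=NH3
Op 10: best P0=NH3 P1=NH1 P2=NH3
Op 11: best P0=NH3 P1=NH1 P2=NH3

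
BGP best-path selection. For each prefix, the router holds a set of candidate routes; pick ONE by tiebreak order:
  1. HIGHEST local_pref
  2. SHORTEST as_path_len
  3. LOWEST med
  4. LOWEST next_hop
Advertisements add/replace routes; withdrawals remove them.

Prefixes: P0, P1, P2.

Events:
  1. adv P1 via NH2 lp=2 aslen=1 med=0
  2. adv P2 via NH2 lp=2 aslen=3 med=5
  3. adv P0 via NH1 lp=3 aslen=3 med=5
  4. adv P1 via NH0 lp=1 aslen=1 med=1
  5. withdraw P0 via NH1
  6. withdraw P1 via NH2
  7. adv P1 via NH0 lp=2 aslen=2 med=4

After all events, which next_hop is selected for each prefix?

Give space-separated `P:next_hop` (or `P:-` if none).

Op 1: best P0=- P1=NH2 P2=-
Op 2: best P0=- P1=NH2 P2=NH2
Op 3: best P0=NH1 P1=NH2 P2=NH2
Op 4: best P0=NH1 P1=NH2 P2=NH2
Op 5: best P0=- P1=NH2 P2=NH2
Op 6: best P0=- P1=NH0 P2=NH2
Op 7: best P0=- P1=NH0 P2=NH2

Answer: P0:- P1:NH0 P2:NH2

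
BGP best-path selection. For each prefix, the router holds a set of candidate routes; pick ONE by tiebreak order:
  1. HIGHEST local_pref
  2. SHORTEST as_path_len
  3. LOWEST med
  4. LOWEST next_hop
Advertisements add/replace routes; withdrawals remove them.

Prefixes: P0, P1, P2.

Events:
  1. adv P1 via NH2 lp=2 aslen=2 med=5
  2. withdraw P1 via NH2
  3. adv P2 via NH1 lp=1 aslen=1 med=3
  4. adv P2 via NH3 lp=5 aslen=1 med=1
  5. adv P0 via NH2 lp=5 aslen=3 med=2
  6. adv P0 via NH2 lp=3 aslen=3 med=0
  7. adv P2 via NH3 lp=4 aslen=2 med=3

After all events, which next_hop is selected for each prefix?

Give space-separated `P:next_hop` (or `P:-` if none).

Answer: P0:NH2 P1:- P2:NH3

Derivation:
Op 1: best P0=- P1=NH2 P2=-
Op 2: best P0=- P1=- P2=-
Op 3: best P0=- P1=- P2=NH1
Op 4: best P0=- P1=- P2=NH3
Op 5: best P0=NH2 P1=- P2=NH3
Op 6: best P0=NH2 P1=- P2=NH3
Op 7: best P0=NH2 P1=- P2=NH3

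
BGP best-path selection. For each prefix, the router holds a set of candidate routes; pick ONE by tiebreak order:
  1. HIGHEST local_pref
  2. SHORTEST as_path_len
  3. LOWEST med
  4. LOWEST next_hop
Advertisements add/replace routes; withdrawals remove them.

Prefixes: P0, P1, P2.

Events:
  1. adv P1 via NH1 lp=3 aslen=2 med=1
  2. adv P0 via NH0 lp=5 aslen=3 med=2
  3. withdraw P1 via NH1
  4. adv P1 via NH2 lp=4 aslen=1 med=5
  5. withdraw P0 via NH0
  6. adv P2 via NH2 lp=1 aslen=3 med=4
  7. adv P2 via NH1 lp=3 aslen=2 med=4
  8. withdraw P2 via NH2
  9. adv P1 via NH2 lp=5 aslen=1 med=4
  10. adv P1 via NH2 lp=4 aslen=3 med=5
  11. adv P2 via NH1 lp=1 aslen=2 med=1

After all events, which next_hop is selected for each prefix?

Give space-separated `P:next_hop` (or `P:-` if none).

Op 1: best P0=- P1=NH1 P2=-
Op 2: best P0=NH0 P1=NH1 P2=-
Op 3: best P0=NH0 P1=- P2=-
Op 4: best P0=NH0 P1=NH2 P2=-
Op 5: best P0=- P1=NH2 P2=-
Op 6: best P0=- P1=NH2 P2=NH2
Op 7: best P0=- P1=NH2 P2=NH1
Op 8: best P0=- P1=NH2 P2=NH1
Op 9: best P0=- P1=NH2 P2=NH1
Op 10: best P0=- P1=NH2 P2=NH1
Op 11: best P0=- P1=NH2 P2=NH1

Answer: P0:- P1:NH2 P2:NH1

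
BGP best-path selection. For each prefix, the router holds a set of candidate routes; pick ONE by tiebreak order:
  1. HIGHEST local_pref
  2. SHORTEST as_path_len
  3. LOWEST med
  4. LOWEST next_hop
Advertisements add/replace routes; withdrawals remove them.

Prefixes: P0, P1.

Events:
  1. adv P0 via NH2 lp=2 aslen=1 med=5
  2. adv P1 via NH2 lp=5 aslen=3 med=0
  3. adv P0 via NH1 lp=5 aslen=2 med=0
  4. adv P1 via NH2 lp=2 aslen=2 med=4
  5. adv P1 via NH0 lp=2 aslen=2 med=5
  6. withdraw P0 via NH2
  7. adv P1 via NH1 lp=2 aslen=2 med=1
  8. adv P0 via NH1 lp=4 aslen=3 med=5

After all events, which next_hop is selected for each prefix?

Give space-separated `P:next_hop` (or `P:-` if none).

Op 1: best P0=NH2 P1=-
Op 2: best P0=NH2 P1=NH2
Op 3: best P0=NH1 P1=NH2
Op 4: best P0=NH1 P1=NH2
Op 5: best P0=NH1 P1=NH2
Op 6: best P0=NH1 P1=NH2
Op 7: best P0=NH1 P1=NH1
Op 8: best P0=NH1 P1=NH1

Answer: P0:NH1 P1:NH1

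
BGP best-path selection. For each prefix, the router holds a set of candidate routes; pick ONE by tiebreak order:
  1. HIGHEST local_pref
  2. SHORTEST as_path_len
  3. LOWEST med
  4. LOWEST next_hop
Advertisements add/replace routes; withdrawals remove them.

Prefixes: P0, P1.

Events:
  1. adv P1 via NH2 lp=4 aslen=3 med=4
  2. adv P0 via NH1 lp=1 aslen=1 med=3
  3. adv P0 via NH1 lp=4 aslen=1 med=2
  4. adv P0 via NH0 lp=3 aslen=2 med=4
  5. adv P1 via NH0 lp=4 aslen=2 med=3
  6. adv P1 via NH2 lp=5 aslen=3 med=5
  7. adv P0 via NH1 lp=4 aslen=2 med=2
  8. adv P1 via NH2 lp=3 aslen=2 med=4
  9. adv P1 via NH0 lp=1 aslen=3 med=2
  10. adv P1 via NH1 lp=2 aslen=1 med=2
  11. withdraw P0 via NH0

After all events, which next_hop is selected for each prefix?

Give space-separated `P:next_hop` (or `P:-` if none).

Answer: P0:NH1 P1:NH2

Derivation:
Op 1: best P0=- P1=NH2
Op 2: best P0=NH1 P1=NH2
Op 3: best P0=NH1 P1=NH2
Op 4: best P0=NH1 P1=NH2
Op 5: best P0=NH1 P1=NH0
Op 6: best P0=NH1 P1=NH2
Op 7: best P0=NH1 P1=NH2
Op 8: best P0=NH1 P1=NH0
Op 9: best P0=NH1 P1=NH2
Op 10: best P0=NH1 P1=NH2
Op 11: best P0=NH1 P1=NH2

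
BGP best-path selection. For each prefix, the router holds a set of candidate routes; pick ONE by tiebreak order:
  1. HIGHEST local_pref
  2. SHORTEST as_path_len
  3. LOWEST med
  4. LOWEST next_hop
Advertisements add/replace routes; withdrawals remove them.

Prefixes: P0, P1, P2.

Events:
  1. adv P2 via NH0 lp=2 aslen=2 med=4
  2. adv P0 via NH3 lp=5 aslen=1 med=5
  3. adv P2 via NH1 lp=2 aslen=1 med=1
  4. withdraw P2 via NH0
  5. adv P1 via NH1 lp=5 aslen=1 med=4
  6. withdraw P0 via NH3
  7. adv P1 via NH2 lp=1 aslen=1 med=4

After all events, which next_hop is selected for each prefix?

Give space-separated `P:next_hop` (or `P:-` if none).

Op 1: best P0=- P1=- P2=NH0
Op 2: best P0=NH3 P1=- P2=NH0
Op 3: best P0=NH3 P1=- P2=NH1
Op 4: best P0=NH3 P1=- P2=NH1
Op 5: best P0=NH3 P1=NH1 P2=NH1
Op 6: best P0=- P1=NH1 P2=NH1
Op 7: best P0=- P1=NH1 P2=NH1

Answer: P0:- P1:NH1 P2:NH1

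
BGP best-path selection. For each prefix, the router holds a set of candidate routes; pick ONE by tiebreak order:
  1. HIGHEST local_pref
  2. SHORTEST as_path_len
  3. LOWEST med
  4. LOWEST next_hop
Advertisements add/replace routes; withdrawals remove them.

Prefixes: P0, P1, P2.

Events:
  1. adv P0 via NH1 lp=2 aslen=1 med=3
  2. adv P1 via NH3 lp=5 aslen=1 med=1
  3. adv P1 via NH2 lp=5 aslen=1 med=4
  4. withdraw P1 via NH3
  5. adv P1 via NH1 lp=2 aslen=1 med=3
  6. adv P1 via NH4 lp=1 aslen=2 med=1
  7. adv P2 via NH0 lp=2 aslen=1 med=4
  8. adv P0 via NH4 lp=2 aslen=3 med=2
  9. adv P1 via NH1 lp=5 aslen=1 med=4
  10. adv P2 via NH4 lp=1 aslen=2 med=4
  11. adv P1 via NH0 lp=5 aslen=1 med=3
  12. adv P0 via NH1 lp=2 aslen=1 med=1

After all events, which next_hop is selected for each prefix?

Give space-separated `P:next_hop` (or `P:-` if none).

Answer: P0:NH1 P1:NH0 P2:NH0

Derivation:
Op 1: best P0=NH1 P1=- P2=-
Op 2: best P0=NH1 P1=NH3 P2=-
Op 3: best P0=NH1 P1=NH3 P2=-
Op 4: best P0=NH1 P1=NH2 P2=-
Op 5: best P0=NH1 P1=NH2 P2=-
Op 6: best P0=NH1 P1=NH2 P2=-
Op 7: best P0=NH1 P1=NH2 P2=NH0
Op 8: best P0=NH1 P1=NH2 P2=NH0
Op 9: best P0=NH1 P1=NH1 P2=NH0
Op 10: best P0=NH1 P1=NH1 P2=NH0
Op 11: best P0=NH1 P1=NH0 P2=NH0
Op 12: best P0=NH1 P1=NH0 P2=NH0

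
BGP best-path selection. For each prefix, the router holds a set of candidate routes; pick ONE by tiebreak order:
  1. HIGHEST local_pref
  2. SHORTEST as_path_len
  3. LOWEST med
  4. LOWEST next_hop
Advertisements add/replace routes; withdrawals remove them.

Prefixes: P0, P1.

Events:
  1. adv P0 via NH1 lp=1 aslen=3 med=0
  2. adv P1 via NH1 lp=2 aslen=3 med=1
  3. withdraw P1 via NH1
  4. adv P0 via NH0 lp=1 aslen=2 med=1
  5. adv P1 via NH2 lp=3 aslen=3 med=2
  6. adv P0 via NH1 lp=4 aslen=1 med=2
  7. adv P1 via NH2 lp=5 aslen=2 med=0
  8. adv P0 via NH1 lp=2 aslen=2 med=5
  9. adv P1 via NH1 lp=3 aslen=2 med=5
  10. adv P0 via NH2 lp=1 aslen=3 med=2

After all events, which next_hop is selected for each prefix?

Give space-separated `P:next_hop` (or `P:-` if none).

Op 1: best P0=NH1 P1=-
Op 2: best P0=NH1 P1=NH1
Op 3: best P0=NH1 P1=-
Op 4: best P0=NH0 P1=-
Op 5: best P0=NH0 P1=NH2
Op 6: best P0=NH1 P1=NH2
Op 7: best P0=NH1 P1=NH2
Op 8: best P0=NH1 P1=NH2
Op 9: best P0=NH1 P1=NH2
Op 10: best P0=NH1 P1=NH2

Answer: P0:NH1 P1:NH2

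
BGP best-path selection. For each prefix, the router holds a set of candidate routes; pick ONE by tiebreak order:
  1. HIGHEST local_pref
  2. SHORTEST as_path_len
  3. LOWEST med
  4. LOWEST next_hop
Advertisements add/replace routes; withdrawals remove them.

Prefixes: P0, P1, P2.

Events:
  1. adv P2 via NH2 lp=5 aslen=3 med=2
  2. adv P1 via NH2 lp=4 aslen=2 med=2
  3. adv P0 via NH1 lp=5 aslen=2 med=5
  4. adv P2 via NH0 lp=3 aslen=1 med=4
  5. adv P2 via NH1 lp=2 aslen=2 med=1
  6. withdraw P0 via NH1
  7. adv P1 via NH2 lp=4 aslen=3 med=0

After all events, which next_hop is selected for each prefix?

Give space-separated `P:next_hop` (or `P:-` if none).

Op 1: best P0=- P1=- P2=NH2
Op 2: best P0=- P1=NH2 P2=NH2
Op 3: best P0=NH1 P1=NH2 P2=NH2
Op 4: best P0=NH1 P1=NH2 P2=NH2
Op 5: best P0=NH1 P1=NH2 P2=NH2
Op 6: best P0=- P1=NH2 P2=NH2
Op 7: best P0=- P1=NH2 P2=NH2

Answer: P0:- P1:NH2 P2:NH2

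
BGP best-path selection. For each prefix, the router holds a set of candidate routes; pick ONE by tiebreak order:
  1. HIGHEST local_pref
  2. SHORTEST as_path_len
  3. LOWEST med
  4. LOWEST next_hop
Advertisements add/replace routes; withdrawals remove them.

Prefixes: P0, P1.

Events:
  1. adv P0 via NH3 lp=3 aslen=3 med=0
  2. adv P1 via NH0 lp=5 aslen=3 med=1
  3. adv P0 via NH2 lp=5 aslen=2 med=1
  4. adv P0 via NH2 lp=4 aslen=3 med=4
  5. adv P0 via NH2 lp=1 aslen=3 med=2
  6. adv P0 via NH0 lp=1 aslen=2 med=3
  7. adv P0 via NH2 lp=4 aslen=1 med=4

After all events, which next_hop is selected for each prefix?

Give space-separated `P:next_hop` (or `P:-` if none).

Answer: P0:NH2 P1:NH0

Derivation:
Op 1: best P0=NH3 P1=-
Op 2: best P0=NH3 P1=NH0
Op 3: best P0=NH2 P1=NH0
Op 4: best P0=NH2 P1=NH0
Op 5: best P0=NH3 P1=NH0
Op 6: best P0=NH3 P1=NH0
Op 7: best P0=NH2 P1=NH0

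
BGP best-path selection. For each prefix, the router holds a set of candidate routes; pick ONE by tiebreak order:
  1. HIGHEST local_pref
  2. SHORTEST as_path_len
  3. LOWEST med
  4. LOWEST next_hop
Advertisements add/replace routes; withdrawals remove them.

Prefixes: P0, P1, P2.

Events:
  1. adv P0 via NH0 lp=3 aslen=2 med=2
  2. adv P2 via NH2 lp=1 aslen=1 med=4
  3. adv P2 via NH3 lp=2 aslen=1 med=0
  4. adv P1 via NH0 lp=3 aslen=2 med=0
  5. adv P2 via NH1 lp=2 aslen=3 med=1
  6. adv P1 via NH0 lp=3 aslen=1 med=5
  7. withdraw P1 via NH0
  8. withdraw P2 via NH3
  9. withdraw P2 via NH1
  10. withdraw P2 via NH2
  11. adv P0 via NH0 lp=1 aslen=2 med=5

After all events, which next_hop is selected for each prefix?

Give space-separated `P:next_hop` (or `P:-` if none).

Op 1: best P0=NH0 P1=- P2=-
Op 2: best P0=NH0 P1=- P2=NH2
Op 3: best P0=NH0 P1=- P2=NH3
Op 4: best P0=NH0 P1=NH0 P2=NH3
Op 5: best P0=NH0 P1=NH0 P2=NH3
Op 6: best P0=NH0 P1=NH0 P2=NH3
Op 7: best P0=NH0 P1=- P2=NH3
Op 8: best P0=NH0 P1=- P2=NH1
Op 9: best P0=NH0 P1=- P2=NH2
Op 10: best P0=NH0 P1=- P2=-
Op 11: best P0=NH0 P1=- P2=-

Answer: P0:NH0 P1:- P2:-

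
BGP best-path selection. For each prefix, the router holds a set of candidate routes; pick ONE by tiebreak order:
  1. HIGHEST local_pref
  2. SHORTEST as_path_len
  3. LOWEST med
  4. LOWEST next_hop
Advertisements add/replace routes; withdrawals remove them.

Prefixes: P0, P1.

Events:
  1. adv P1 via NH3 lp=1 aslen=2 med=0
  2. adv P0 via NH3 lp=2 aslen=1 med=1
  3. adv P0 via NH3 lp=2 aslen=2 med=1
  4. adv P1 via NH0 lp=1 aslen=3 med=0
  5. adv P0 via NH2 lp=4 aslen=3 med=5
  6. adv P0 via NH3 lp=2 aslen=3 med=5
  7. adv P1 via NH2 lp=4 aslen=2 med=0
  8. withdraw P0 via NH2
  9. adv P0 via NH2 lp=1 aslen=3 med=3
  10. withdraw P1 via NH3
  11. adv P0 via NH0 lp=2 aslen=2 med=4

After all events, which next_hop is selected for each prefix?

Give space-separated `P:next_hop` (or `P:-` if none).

Answer: P0:NH0 P1:NH2

Derivation:
Op 1: best P0=- P1=NH3
Op 2: best P0=NH3 P1=NH3
Op 3: best P0=NH3 P1=NH3
Op 4: best P0=NH3 P1=NH3
Op 5: best P0=NH2 P1=NH3
Op 6: best P0=NH2 P1=NH3
Op 7: best P0=NH2 P1=NH2
Op 8: best P0=NH3 P1=NH2
Op 9: best P0=NH3 P1=NH2
Op 10: best P0=NH3 P1=NH2
Op 11: best P0=NH0 P1=NH2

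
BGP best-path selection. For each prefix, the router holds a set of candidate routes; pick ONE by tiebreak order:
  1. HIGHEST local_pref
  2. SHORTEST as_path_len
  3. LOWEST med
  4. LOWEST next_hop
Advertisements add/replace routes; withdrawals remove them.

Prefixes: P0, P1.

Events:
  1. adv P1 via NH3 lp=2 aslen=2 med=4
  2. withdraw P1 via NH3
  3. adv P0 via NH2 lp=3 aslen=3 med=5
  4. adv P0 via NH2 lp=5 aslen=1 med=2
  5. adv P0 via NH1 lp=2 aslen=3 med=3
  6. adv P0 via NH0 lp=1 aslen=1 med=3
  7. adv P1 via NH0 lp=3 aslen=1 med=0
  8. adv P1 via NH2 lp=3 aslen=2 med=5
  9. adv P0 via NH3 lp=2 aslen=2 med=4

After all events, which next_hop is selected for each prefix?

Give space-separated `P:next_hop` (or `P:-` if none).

Answer: P0:NH2 P1:NH0

Derivation:
Op 1: best P0=- P1=NH3
Op 2: best P0=- P1=-
Op 3: best P0=NH2 P1=-
Op 4: best P0=NH2 P1=-
Op 5: best P0=NH2 P1=-
Op 6: best P0=NH2 P1=-
Op 7: best P0=NH2 P1=NH0
Op 8: best P0=NH2 P1=NH0
Op 9: best P0=NH2 P1=NH0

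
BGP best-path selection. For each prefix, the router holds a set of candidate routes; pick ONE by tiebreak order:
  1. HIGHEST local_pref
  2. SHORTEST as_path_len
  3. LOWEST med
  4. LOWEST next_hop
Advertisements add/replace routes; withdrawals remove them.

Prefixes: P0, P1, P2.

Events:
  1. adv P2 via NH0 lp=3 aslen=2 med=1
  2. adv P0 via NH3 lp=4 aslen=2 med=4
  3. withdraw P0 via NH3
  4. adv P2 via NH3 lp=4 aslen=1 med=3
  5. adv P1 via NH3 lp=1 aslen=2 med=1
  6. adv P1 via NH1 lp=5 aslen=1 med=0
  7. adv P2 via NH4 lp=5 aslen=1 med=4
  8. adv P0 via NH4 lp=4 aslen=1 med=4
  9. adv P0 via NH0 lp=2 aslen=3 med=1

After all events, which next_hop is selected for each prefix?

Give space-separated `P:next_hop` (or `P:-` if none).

Op 1: best P0=- P1=- P2=NH0
Op 2: best P0=NH3 P1=- P2=NH0
Op 3: best P0=- P1=- P2=NH0
Op 4: best P0=- P1=- P2=NH3
Op 5: best P0=- P1=NH3 P2=NH3
Op 6: best P0=- P1=NH1 P2=NH3
Op 7: best P0=- P1=NH1 P2=NH4
Op 8: best P0=NH4 P1=NH1 P2=NH4
Op 9: best P0=NH4 P1=NH1 P2=NH4

Answer: P0:NH4 P1:NH1 P2:NH4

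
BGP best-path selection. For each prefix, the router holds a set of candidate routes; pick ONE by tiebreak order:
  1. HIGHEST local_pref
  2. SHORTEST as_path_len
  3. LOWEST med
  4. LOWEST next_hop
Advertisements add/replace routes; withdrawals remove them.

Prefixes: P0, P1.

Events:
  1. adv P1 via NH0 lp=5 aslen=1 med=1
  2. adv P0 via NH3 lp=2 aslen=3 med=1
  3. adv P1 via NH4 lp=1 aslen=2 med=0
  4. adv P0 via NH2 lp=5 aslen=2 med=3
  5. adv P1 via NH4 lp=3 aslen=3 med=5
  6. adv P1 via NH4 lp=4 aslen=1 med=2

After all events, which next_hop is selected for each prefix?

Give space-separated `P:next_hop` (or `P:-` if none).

Op 1: best P0=- P1=NH0
Op 2: best P0=NH3 P1=NH0
Op 3: best P0=NH3 P1=NH0
Op 4: best P0=NH2 P1=NH0
Op 5: best P0=NH2 P1=NH0
Op 6: best P0=NH2 P1=NH0

Answer: P0:NH2 P1:NH0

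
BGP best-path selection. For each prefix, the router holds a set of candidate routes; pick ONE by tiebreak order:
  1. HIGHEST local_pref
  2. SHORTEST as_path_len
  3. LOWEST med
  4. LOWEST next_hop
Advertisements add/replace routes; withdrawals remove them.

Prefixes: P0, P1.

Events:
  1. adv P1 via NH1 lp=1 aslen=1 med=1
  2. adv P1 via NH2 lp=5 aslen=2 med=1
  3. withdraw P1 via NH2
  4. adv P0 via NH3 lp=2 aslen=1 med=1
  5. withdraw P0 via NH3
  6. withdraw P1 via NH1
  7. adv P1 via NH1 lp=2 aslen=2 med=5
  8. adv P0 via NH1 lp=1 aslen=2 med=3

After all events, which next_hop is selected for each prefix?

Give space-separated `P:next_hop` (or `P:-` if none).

Op 1: best P0=- P1=NH1
Op 2: best P0=- P1=NH2
Op 3: best P0=- P1=NH1
Op 4: best P0=NH3 P1=NH1
Op 5: best P0=- P1=NH1
Op 6: best P0=- P1=-
Op 7: best P0=- P1=NH1
Op 8: best P0=NH1 P1=NH1

Answer: P0:NH1 P1:NH1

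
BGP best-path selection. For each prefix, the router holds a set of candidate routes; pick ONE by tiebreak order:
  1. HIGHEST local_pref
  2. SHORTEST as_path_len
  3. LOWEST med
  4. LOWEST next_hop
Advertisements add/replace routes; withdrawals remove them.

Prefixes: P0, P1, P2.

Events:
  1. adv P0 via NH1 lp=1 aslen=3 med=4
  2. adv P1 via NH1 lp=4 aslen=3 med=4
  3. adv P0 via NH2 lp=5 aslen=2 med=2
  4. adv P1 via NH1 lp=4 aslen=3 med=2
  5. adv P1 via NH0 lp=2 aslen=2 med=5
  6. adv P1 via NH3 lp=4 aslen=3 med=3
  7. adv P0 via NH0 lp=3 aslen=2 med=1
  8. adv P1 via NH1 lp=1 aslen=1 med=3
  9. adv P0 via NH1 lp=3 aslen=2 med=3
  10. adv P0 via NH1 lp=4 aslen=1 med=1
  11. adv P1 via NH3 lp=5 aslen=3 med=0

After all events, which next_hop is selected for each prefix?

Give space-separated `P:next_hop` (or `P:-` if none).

Answer: P0:NH2 P1:NH3 P2:-

Derivation:
Op 1: best P0=NH1 P1=- P2=-
Op 2: best P0=NH1 P1=NH1 P2=-
Op 3: best P0=NH2 P1=NH1 P2=-
Op 4: best P0=NH2 P1=NH1 P2=-
Op 5: best P0=NH2 P1=NH1 P2=-
Op 6: best P0=NH2 P1=NH1 P2=-
Op 7: best P0=NH2 P1=NH1 P2=-
Op 8: best P0=NH2 P1=NH3 P2=-
Op 9: best P0=NH2 P1=NH3 P2=-
Op 10: best P0=NH2 P1=NH3 P2=-
Op 11: best P0=NH2 P1=NH3 P2=-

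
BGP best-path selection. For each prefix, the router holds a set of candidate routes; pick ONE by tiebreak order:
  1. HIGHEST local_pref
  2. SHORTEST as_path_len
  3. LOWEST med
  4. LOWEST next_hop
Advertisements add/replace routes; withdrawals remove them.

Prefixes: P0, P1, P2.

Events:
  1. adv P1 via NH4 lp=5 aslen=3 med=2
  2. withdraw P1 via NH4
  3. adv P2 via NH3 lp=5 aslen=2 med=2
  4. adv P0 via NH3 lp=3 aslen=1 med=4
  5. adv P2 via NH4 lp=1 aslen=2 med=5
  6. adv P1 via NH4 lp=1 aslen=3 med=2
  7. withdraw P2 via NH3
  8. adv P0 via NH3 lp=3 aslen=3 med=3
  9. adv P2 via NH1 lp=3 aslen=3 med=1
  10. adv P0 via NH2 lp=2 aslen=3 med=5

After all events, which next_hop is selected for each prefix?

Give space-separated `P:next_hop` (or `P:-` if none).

Answer: P0:NH3 P1:NH4 P2:NH1

Derivation:
Op 1: best P0=- P1=NH4 P2=-
Op 2: best P0=- P1=- P2=-
Op 3: best P0=- P1=- P2=NH3
Op 4: best P0=NH3 P1=- P2=NH3
Op 5: best P0=NH3 P1=- P2=NH3
Op 6: best P0=NH3 P1=NH4 P2=NH3
Op 7: best P0=NH3 P1=NH4 P2=NH4
Op 8: best P0=NH3 P1=NH4 P2=NH4
Op 9: best P0=NH3 P1=NH4 P2=NH1
Op 10: best P0=NH3 P1=NH4 P2=NH1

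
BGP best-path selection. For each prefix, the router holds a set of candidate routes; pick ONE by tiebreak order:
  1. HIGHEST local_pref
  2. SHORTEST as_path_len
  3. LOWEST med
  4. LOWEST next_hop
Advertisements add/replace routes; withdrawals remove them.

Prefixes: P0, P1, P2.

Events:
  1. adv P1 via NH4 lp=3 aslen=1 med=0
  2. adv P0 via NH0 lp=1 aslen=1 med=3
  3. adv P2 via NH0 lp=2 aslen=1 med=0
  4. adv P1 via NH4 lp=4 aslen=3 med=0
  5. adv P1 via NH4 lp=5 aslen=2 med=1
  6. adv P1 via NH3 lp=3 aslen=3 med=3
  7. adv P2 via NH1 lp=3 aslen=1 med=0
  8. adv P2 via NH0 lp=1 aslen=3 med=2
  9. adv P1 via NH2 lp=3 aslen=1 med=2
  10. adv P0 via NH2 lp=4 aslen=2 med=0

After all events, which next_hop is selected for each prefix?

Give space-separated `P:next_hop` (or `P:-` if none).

Answer: P0:NH2 P1:NH4 P2:NH1

Derivation:
Op 1: best P0=- P1=NH4 P2=-
Op 2: best P0=NH0 P1=NH4 P2=-
Op 3: best P0=NH0 P1=NH4 P2=NH0
Op 4: best P0=NH0 P1=NH4 P2=NH0
Op 5: best P0=NH0 P1=NH4 P2=NH0
Op 6: best P0=NH0 P1=NH4 P2=NH0
Op 7: best P0=NH0 P1=NH4 P2=NH1
Op 8: best P0=NH0 P1=NH4 P2=NH1
Op 9: best P0=NH0 P1=NH4 P2=NH1
Op 10: best P0=NH2 P1=NH4 P2=NH1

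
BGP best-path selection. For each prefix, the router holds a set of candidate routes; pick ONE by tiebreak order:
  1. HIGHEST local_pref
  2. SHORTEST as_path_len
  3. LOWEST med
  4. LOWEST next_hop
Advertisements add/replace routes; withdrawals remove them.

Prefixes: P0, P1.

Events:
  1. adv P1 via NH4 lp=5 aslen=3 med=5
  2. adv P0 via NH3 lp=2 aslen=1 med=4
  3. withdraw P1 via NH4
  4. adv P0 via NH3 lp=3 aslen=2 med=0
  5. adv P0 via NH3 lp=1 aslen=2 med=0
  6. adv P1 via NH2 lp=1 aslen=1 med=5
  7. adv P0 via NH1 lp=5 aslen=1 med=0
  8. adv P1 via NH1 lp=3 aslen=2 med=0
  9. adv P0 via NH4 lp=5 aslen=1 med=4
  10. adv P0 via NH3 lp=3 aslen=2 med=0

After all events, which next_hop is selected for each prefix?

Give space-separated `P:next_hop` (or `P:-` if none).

Op 1: best P0=- P1=NH4
Op 2: best P0=NH3 P1=NH4
Op 3: best P0=NH3 P1=-
Op 4: best P0=NH3 P1=-
Op 5: best P0=NH3 P1=-
Op 6: best P0=NH3 P1=NH2
Op 7: best P0=NH1 P1=NH2
Op 8: best P0=NH1 P1=NH1
Op 9: best P0=NH1 P1=NH1
Op 10: best P0=NH1 P1=NH1

Answer: P0:NH1 P1:NH1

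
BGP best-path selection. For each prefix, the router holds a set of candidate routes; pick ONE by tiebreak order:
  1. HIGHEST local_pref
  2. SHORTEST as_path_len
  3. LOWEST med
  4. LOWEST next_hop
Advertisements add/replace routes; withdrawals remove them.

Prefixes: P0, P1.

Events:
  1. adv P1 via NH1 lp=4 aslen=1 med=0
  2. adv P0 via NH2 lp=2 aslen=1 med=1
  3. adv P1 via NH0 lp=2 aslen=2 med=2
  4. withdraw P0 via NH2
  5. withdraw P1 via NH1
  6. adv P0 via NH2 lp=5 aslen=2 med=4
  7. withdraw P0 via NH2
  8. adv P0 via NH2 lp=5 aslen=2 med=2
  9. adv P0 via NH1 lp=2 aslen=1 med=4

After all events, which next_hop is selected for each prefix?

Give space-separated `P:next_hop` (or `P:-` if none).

Op 1: best P0=- P1=NH1
Op 2: best P0=NH2 P1=NH1
Op 3: best P0=NH2 P1=NH1
Op 4: best P0=- P1=NH1
Op 5: best P0=- P1=NH0
Op 6: best P0=NH2 P1=NH0
Op 7: best P0=- P1=NH0
Op 8: best P0=NH2 P1=NH0
Op 9: best P0=NH2 P1=NH0

Answer: P0:NH2 P1:NH0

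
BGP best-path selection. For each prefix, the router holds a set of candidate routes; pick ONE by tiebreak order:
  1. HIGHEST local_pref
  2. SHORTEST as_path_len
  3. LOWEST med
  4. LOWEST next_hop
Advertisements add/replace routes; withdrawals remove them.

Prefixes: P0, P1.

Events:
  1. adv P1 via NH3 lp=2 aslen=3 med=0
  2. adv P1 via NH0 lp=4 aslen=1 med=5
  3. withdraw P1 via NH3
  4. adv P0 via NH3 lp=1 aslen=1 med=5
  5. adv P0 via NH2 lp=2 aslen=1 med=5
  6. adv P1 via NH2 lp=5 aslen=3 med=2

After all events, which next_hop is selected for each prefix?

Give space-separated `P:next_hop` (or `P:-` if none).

Op 1: best P0=- P1=NH3
Op 2: best P0=- P1=NH0
Op 3: best P0=- P1=NH0
Op 4: best P0=NH3 P1=NH0
Op 5: best P0=NH2 P1=NH0
Op 6: best P0=NH2 P1=NH2

Answer: P0:NH2 P1:NH2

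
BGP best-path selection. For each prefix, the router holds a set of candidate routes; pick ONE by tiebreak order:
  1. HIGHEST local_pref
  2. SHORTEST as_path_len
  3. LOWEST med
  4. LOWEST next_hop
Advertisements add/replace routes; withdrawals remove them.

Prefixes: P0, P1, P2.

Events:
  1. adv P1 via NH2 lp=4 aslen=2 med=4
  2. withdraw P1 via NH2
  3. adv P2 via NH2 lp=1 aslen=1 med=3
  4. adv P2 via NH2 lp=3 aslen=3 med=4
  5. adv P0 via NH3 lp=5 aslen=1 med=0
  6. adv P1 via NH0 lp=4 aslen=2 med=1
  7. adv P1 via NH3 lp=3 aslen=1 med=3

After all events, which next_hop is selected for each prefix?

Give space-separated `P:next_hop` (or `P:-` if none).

Op 1: best P0=- P1=NH2 P2=-
Op 2: best P0=- P1=- P2=-
Op 3: best P0=- P1=- P2=NH2
Op 4: best P0=- P1=- P2=NH2
Op 5: best P0=NH3 P1=- P2=NH2
Op 6: best P0=NH3 P1=NH0 P2=NH2
Op 7: best P0=NH3 P1=NH0 P2=NH2

Answer: P0:NH3 P1:NH0 P2:NH2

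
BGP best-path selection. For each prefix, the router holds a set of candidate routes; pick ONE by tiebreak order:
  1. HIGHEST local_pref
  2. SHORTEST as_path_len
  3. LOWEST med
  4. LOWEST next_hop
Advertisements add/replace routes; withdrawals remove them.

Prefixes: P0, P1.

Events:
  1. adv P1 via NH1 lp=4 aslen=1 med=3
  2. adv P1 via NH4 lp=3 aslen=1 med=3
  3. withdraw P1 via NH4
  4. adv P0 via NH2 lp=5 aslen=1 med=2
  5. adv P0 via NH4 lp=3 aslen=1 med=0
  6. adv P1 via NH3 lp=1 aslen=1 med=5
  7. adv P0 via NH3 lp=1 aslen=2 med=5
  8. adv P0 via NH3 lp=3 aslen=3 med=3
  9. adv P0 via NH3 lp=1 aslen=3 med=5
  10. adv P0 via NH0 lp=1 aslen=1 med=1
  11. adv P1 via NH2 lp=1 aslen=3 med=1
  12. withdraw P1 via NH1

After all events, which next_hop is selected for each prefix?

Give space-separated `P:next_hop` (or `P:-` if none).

Op 1: best P0=- P1=NH1
Op 2: best P0=- P1=NH1
Op 3: best P0=- P1=NH1
Op 4: best P0=NH2 P1=NH1
Op 5: best P0=NH2 P1=NH1
Op 6: best P0=NH2 P1=NH1
Op 7: best P0=NH2 P1=NH1
Op 8: best P0=NH2 P1=NH1
Op 9: best P0=NH2 P1=NH1
Op 10: best P0=NH2 P1=NH1
Op 11: best P0=NH2 P1=NH1
Op 12: best P0=NH2 P1=NH3

Answer: P0:NH2 P1:NH3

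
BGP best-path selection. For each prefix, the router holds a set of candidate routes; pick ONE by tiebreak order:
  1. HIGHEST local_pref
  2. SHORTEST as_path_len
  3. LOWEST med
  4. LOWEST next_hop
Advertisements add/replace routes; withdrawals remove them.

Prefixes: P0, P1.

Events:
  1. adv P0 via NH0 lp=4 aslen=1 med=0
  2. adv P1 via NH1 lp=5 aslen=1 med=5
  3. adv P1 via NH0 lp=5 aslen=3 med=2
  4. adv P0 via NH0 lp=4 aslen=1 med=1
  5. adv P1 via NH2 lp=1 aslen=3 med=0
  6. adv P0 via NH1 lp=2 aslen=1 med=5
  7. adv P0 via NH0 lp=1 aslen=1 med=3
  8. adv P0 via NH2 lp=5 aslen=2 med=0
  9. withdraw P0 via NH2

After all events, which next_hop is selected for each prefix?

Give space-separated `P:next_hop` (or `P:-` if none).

Op 1: best P0=NH0 P1=-
Op 2: best P0=NH0 P1=NH1
Op 3: best P0=NH0 P1=NH1
Op 4: best P0=NH0 P1=NH1
Op 5: best P0=NH0 P1=NH1
Op 6: best P0=NH0 P1=NH1
Op 7: best P0=NH1 P1=NH1
Op 8: best P0=NH2 P1=NH1
Op 9: best P0=NH1 P1=NH1

Answer: P0:NH1 P1:NH1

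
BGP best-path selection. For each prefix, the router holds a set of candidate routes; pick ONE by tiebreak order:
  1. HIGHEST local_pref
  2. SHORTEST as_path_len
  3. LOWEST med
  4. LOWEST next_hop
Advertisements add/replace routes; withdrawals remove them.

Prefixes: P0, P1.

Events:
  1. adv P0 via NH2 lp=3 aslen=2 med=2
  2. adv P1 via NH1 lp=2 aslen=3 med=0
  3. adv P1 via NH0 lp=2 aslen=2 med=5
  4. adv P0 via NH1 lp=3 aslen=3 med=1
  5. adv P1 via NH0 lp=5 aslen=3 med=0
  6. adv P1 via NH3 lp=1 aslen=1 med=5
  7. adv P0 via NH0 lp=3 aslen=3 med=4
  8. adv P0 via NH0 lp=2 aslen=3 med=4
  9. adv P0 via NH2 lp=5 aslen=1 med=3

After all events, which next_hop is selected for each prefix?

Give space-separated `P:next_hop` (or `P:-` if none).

Answer: P0:NH2 P1:NH0

Derivation:
Op 1: best P0=NH2 P1=-
Op 2: best P0=NH2 P1=NH1
Op 3: best P0=NH2 P1=NH0
Op 4: best P0=NH2 P1=NH0
Op 5: best P0=NH2 P1=NH0
Op 6: best P0=NH2 P1=NH0
Op 7: best P0=NH2 P1=NH0
Op 8: best P0=NH2 P1=NH0
Op 9: best P0=NH2 P1=NH0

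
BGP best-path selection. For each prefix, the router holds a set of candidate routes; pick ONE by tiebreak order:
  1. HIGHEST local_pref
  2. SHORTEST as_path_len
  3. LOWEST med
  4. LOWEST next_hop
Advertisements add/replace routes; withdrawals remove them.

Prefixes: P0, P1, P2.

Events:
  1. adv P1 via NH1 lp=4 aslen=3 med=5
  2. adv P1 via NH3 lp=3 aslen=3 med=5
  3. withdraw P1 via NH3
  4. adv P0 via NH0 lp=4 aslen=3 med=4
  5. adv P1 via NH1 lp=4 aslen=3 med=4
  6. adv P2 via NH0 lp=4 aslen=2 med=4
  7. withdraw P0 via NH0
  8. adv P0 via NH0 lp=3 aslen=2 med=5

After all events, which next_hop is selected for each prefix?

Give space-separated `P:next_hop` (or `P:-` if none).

Op 1: best P0=- P1=NH1 P2=-
Op 2: best P0=- P1=NH1 P2=-
Op 3: best P0=- P1=NH1 P2=-
Op 4: best P0=NH0 P1=NH1 P2=-
Op 5: best P0=NH0 P1=NH1 P2=-
Op 6: best P0=NH0 P1=NH1 P2=NH0
Op 7: best P0=- P1=NH1 P2=NH0
Op 8: best P0=NH0 P1=NH1 P2=NH0

Answer: P0:NH0 P1:NH1 P2:NH0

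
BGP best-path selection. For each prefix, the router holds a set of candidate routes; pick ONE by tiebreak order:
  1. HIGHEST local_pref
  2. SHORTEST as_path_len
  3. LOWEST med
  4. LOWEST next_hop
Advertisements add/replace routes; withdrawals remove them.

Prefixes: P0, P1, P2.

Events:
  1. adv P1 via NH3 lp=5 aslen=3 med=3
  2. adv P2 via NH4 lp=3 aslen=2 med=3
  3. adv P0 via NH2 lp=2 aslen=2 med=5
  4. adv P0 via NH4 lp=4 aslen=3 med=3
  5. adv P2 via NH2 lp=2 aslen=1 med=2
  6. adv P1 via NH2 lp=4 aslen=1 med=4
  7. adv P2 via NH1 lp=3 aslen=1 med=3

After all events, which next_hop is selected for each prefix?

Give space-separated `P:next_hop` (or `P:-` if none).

Op 1: best P0=- P1=NH3 P2=-
Op 2: best P0=- P1=NH3 P2=NH4
Op 3: best P0=NH2 P1=NH3 P2=NH4
Op 4: best P0=NH4 P1=NH3 P2=NH4
Op 5: best P0=NH4 P1=NH3 P2=NH4
Op 6: best P0=NH4 P1=NH3 P2=NH4
Op 7: best P0=NH4 P1=NH3 P2=NH1

Answer: P0:NH4 P1:NH3 P2:NH1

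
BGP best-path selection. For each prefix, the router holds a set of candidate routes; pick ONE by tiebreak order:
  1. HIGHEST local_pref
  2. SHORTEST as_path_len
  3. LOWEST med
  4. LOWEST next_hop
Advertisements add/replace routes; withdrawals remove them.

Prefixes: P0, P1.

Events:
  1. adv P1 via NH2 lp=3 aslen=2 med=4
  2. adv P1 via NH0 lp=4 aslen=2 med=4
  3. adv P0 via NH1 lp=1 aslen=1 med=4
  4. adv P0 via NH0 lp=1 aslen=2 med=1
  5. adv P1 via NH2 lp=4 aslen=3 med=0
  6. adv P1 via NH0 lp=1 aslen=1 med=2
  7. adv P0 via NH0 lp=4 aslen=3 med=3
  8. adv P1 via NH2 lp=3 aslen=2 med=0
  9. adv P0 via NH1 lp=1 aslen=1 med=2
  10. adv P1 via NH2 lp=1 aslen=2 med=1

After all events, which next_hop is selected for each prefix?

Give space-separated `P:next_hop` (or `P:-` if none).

Op 1: best P0=- P1=NH2
Op 2: best P0=- P1=NH0
Op 3: best P0=NH1 P1=NH0
Op 4: best P0=NH1 P1=NH0
Op 5: best P0=NH1 P1=NH0
Op 6: best P0=NH1 P1=NH2
Op 7: best P0=NH0 P1=NH2
Op 8: best P0=NH0 P1=NH2
Op 9: best P0=NH0 P1=NH2
Op 10: best P0=NH0 P1=NH0

Answer: P0:NH0 P1:NH0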